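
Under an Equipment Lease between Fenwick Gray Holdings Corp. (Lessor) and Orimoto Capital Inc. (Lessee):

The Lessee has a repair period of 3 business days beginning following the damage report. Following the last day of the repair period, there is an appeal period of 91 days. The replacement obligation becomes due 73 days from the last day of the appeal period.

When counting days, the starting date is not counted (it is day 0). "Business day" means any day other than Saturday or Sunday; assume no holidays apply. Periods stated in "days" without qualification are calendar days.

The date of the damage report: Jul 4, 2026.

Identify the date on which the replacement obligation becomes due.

Dec 19, 2026

From Saturday, Jul 4, 2026, 3 business days (Jul 6, Jul 7, Jul 8, skipping weekends) brings us to Wednesday, Jul 8, 2026, which is the last day of the repair period.
The last day of the appeal period: 91 calendar days after Jul 8, 2026 is Oct 7, 2026.
Adding 73 calendar days to Oct 7, 2026 gives Dec 19, 2026, which is the date on which the replacement obligation becomes due.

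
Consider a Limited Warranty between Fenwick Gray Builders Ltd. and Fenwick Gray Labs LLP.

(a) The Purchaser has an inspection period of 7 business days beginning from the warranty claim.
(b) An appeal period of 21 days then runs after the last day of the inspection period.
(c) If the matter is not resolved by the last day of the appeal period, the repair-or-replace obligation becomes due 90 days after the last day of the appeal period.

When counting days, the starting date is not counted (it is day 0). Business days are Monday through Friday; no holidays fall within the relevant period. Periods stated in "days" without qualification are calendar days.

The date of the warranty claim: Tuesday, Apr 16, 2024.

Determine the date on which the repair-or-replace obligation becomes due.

Aug 14, 2024

From Tuesday, Apr 16, 2024, 7 business days (Apr 17, Apr 18, Apr 19, Apr 22, Apr 23, Apr 24, Apr 25, skipping weekends) brings us to Thursday, Apr 25, 2024, which is the last day of the inspection period.
Adding 21 calendar days to Apr 25, 2024 gives May 16, 2024, which is the last day of the appeal period.
Adding 90 calendar days to May 16, 2024 gives Aug 14, 2024, which is the date on which the repair-or-replace obligation becomes due.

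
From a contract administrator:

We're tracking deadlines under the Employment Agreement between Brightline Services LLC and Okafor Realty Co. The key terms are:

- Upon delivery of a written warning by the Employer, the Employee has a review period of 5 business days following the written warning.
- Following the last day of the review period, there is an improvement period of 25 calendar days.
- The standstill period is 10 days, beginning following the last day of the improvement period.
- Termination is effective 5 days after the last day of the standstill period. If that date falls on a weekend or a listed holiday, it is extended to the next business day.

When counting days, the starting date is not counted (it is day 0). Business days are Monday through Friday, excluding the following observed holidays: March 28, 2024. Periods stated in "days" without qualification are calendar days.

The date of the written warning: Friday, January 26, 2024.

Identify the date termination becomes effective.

The last day of the review period: 5 business days after Friday, January 26, 2024, skipping weekends — Jan 29, Jan 30, Jan 31, Feb 1, Feb 2 — lands on Friday, February 2, 2024.
The last day of the improvement period: 25 calendar days after February 2, 2024 is February 27, 2024.
The last day of the standstill period: 10 calendar days after February 27, 2024 is March 8, 2024.
Adding 5 calendar days to March 8, 2024 gives March 13, 2024, which is the date termination becomes effective. March 13, 2024 is a Wednesday and is not a listed holiday, so no roll-forward applies.

March 13, 2024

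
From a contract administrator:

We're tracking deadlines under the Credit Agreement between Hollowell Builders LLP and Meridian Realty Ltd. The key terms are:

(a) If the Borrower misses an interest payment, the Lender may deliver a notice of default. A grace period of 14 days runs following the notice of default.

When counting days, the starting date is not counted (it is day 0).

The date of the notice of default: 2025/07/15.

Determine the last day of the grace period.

The last day of the grace period: 14 calendar days after 2025/07/15 is 2025/07/29.

2025/07/29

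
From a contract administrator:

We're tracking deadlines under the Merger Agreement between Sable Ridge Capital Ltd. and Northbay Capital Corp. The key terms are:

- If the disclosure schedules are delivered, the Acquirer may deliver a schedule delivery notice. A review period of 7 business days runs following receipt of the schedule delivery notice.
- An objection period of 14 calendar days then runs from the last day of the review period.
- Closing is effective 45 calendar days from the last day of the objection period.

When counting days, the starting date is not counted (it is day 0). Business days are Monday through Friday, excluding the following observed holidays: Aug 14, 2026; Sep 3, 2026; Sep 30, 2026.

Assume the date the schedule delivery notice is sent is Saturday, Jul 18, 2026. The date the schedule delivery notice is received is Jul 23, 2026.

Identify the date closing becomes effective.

Oct 1, 2026

The last day of the review period: counting 7 business days from Thursday, Jul 23, 2026 (Jul 24, Jul 27, Jul 28, Jul 29, Jul 30, Jul 31, Aug 3, skipping weekends) reaches Monday, Aug 3, 2026.
The last day of the objection period: 14 calendar days after Aug 3, 2026 is Aug 17, 2026.
The date closing becomes effective: Aug 17, 2026 + 45 days = Oct 1, 2026.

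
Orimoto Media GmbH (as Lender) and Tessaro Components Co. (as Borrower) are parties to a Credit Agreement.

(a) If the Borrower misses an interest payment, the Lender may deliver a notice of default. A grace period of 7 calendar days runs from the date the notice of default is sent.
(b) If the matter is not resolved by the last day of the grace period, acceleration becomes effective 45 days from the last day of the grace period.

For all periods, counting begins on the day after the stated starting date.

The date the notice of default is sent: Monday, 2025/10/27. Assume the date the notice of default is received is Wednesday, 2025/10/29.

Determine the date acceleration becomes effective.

The last day of the grace period: 2025/10/27 + 7 days = 2025/11/03.
The date acceleration becomes effective: 45 calendar days after 2025/11/03 is 2025/12/18.

2025/12/18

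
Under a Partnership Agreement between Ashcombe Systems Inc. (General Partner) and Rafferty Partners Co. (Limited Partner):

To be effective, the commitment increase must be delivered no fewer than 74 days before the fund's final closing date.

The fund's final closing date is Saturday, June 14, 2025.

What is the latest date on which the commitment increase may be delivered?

June 14, 2025 minus 74 days is April 1, 2025.

April 1, 2025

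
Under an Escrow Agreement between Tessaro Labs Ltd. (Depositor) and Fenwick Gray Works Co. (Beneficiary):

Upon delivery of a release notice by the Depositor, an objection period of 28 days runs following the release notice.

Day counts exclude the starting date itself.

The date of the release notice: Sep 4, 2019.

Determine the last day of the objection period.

The last day of the objection period: Sep 4, 2019 + 28 days = Oct 2, 2019.

Oct 2, 2019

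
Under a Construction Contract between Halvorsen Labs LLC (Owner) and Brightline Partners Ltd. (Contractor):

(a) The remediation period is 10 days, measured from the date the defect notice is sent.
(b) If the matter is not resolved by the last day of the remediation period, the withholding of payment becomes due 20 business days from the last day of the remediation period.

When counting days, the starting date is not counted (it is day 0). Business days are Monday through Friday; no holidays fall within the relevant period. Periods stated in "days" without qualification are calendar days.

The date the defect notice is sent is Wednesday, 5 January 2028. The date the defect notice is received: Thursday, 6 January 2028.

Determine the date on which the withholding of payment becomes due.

The last day of the remediation period: 5 January 2028 + 10 days = 15 January 2028.
The date on which the withholding of payment becomes due: 20 business days after Saturday, 15 January 2028, skipping weekends — Jan 17, Jan 18, Jan 19, Jan 20, …, Feb 9, Feb 10, Feb 11 — lands on Friday, 11 February 2028.

11 February 2028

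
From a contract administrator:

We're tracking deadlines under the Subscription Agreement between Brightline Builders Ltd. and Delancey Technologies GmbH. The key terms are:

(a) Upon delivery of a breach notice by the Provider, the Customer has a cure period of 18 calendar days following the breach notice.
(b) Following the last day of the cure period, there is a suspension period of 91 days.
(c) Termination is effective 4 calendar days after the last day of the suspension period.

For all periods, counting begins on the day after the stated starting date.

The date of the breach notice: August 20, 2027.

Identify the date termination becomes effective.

December 11, 2027

The last day of the cure period: August 20, 2027 + 18 days = September 7, 2027.
Adding 91 calendar days to September 7, 2027 gives December 7, 2027, which is the last day of the suspension period.
The date termination becomes effective: 4 calendar days after December 7, 2027 is December 11, 2027.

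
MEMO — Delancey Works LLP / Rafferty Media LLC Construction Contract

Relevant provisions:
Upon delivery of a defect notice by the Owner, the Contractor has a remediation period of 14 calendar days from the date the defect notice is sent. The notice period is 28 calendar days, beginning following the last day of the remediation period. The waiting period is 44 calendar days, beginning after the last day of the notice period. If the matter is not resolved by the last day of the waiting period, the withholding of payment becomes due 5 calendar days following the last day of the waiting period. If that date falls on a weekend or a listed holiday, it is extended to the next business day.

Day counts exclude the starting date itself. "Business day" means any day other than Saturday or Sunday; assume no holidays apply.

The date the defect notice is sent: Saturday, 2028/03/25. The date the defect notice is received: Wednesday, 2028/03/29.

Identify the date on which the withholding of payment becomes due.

2028/06/26

The last day of the remediation period: 2028/03/25 + 14 days = 2028/04/08.
The last day of the notice period: 28 calendar days after 2028/04/08 is 2028/05/06.
The last day of the waiting period: 44 calendar days after 2028/05/06 is 2028/06/19.
The date on which the withholding of payment becomes due: 5 calendar days after 2028/06/19 is 2028/06/24. That falls on a Saturday, so it rolls to the next business day, Monday, 2028/06/26.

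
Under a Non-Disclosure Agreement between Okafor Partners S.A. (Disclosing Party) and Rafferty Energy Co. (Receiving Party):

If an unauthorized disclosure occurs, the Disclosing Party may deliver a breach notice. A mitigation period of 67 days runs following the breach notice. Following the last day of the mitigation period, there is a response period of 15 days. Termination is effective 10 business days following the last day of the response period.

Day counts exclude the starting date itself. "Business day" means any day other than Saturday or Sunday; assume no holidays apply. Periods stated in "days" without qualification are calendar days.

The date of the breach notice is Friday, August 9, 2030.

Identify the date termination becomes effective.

November 13, 2030

Adding 67 calendar days to August 9, 2030 gives October 15, 2030, which is the last day of the mitigation period.
The last day of the response period: October 15, 2030 + 15 days = October 30, 2030.
The date termination becomes effective: 10 business days after Wednesday, October 30, 2030, skipping weekends — Oct 31, Nov 1, Nov 4, Nov 5, Nov 6, Nov 7, Nov 8, Nov 11, Nov 12, Nov 13 — lands on Wednesday, November 13, 2030.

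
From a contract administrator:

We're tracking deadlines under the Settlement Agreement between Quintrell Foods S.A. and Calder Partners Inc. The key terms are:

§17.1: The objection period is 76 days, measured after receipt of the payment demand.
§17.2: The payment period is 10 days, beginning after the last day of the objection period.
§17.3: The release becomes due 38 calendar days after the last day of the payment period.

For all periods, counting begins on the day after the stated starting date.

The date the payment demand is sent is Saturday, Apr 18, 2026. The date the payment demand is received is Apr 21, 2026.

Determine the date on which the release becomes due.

Aug 23, 2026

The last day of the objection period: 76 calendar days after Apr 21, 2026 is Jul 6, 2026.
The last day of the payment period: 10 calendar days after Jul 6, 2026 is Jul 16, 2026.
The date on which the release becomes due: Jul 16, 2026 + 38 days = Aug 23, 2026.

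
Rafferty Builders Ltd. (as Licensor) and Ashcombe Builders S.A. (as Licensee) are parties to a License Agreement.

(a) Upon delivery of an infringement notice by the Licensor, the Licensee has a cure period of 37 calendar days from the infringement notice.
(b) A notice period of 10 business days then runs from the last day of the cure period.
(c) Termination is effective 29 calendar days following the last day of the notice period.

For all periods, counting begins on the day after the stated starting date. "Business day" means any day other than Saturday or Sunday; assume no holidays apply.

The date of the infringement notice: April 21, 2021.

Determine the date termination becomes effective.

July 10, 2021

The last day of the cure period: April 21, 2021 + 37 days = May 28, 2021.
From Friday, May 28, 2021, 10 business days (May 31, Jun 1, Jun 2, Jun 3, Jun 4, Jun 7, Jun 8, Jun 9, Jun 10, Jun 11, skipping weekends) brings us to Friday, June 11, 2021, which is the last day of the notice period.
Adding 29 calendar days to June 11, 2021 gives July 10, 2021, which is the date termination becomes effective.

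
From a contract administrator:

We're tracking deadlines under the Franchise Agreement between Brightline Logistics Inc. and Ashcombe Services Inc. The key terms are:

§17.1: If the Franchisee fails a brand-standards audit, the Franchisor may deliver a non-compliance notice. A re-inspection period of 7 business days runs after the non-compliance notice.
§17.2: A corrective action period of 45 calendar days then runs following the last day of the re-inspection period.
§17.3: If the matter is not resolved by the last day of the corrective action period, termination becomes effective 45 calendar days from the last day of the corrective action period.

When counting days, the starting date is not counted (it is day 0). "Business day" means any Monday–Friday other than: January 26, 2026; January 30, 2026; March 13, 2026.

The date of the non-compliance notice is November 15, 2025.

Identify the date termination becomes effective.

February 23, 2026

The last day of the re-inspection period: counting 7 business days from Saturday, November 15, 2025 (Nov 17, Nov 18, Nov 19, Nov 20, Nov 21, Nov 24, Nov 25, skipping weekends) reaches Tuesday, November 25, 2025.
The last day of the corrective action period: 45 calendar days after November 25, 2025 is January 9, 2026.
The date termination becomes effective: 45 calendar days after January 9, 2026 is February 23, 2026.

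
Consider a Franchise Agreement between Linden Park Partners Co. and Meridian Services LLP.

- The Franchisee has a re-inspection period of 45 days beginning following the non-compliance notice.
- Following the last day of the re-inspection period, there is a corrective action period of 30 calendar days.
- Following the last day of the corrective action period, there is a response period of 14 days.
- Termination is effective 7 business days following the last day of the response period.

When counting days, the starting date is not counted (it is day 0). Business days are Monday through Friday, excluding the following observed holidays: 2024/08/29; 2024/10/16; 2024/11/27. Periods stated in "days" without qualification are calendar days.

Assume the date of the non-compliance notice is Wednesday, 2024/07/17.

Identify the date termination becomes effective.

The last day of the re-inspection period: 2024/07/17 + 45 days = 2024/08/31.
The last day of the corrective action period: 2024/08/31 + 30 days = 2024/09/30.
The last day of the response period: 14 calendar days after 2024/09/30 is 2024/10/14.
The date termination becomes effective: 7 business days after Monday, 2024/10/14, skipping weekends and the listed holiday on Oct 16 — Oct 15, Oct 17, Oct 18, Oct 21, Oct 22, Oct 23, Oct 24 — lands on Thursday, 2024/10/24.

2024/10/24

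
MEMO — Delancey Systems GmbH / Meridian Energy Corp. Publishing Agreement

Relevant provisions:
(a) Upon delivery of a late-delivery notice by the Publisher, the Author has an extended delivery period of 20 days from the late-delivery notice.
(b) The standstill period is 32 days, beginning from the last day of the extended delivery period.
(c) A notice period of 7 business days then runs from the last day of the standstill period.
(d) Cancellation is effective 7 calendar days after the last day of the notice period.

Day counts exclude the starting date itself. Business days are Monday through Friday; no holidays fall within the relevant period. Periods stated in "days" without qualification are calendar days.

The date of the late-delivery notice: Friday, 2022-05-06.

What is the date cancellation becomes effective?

2022-07-13

The last day of the extended delivery period: 2022-05-06 + 20 days = 2022-05-26.
The last day of the standstill period: 32 calendar days after 2022-05-26 is 2022-06-27.
From Monday, 2022-06-27, 7 business days (Jun 28, Jun 29, Jun 30, Jul 1, Jul 4, Jul 5, Jul 6, skipping weekends) brings us to Wednesday, 2022-07-06, which is the last day of the notice period.
Adding 7 calendar days to 2022-07-06 gives 2022-07-13, which is the date cancellation becomes effective.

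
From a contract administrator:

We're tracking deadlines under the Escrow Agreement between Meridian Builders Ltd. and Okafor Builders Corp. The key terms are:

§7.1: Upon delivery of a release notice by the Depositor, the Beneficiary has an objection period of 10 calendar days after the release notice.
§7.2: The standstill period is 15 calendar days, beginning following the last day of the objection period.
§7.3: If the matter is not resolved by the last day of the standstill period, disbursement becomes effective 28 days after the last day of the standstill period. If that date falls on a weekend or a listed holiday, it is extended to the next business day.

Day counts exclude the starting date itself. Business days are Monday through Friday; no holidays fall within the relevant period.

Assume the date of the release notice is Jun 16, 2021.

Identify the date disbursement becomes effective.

Aug 9, 2021

The last day of the objection period: Jun 16, 2021 + 10 days = Jun 26, 2021.
The last day of the standstill period: 15 calendar days after Jun 26, 2021 is Jul 11, 2021.
Adding 28 calendar days to Jul 11, 2021 gives Aug 8, 2021, which is the date disbursement becomes effective. That falls on a Sunday, so it rolls to the next business day, Monday, Aug 9, 2021.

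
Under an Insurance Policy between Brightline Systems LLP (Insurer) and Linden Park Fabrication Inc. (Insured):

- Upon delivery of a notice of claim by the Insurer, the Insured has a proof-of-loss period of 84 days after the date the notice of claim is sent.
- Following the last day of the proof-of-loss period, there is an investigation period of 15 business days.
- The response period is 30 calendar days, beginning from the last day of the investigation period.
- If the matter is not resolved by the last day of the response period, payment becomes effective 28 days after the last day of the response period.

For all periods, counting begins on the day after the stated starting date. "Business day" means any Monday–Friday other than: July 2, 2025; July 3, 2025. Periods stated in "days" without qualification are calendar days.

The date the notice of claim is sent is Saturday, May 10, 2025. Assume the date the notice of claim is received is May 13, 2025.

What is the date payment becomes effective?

Adding 84 calendar days to May 10, 2025 gives August 2, 2025, which is the last day of the proof-of-loss period.
The last day of the investigation period: 15 business days after Saturday, August 2, 2025, skipping weekends — Aug 4, Aug 5, Aug 6, Aug 7, …, Aug 20, Aug 21, Aug 22 — lands on Friday, August 22, 2025.
Adding 30 calendar days to August 22, 2025 gives September 21, 2025, which is the last day of the response period.
The date payment becomes effective: September 21, 2025 + 28 days = October 19, 2025.

October 19, 2025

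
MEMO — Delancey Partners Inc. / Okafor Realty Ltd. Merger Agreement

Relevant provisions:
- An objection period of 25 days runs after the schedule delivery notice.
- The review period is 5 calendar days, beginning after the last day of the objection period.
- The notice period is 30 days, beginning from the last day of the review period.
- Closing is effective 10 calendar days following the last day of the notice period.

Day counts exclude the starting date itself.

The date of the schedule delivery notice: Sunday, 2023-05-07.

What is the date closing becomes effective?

2023-07-16

The last day of the objection period: 2023-05-07 + 25 days = 2023-06-01.
The last day of the review period: 2023-06-01 + 5 days = 2023-06-06.
Adding 30 calendar days to 2023-06-06 gives 2023-07-06, which is the last day of the notice period.
The date closing becomes effective: 2023-07-06 + 10 days = 2023-07-16.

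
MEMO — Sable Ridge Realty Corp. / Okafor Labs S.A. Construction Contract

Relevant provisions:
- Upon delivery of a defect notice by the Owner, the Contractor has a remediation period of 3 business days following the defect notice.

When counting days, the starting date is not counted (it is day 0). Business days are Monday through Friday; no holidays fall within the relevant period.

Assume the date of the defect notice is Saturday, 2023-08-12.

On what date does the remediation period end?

2023-08-16

The last day of the remediation period: counting 3 business days from Saturday, 2023-08-12 (Aug 14, Aug 15, Aug 16, skipping weekends) reaches Wednesday, 2023-08-16.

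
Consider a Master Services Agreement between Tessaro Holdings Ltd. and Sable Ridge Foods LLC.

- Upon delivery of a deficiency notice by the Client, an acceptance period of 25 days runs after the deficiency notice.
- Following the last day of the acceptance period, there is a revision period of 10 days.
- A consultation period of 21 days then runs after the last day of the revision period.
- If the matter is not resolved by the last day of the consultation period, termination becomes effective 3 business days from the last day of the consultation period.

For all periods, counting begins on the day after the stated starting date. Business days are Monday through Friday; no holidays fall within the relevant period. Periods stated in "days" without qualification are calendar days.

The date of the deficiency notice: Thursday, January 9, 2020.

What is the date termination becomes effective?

The last day of the acceptance period: 25 calendar days after January 9, 2020 is February 3, 2020.
Adding 10 calendar days to February 3, 2020 gives February 13, 2020, which is the last day of the revision period.
Adding 21 calendar days to February 13, 2020 gives March 5, 2020, which is the last day of the consultation period.
The date termination becomes effective: counting 3 business days from Thursday, March 5, 2020 (Mar 6, Mar 9, Mar 10, skipping weekends) reaches Tuesday, March 10, 2020.

March 10, 2020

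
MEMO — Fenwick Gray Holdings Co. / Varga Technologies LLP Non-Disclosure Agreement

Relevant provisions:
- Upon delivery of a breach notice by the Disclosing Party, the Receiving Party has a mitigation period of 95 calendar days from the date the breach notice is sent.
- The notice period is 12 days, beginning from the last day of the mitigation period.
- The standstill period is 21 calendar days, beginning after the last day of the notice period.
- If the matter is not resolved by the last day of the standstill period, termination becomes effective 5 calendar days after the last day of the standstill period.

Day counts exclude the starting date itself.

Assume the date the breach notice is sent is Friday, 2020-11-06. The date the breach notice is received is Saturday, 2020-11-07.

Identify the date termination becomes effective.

Adding 95 calendar days to 2020-11-06 gives 2021-02-09, which is the last day of the mitigation period.
Adding 12 calendar days to 2021-02-09 gives 2021-02-21, which is the last day of the notice period.
Adding 21 calendar days to 2021-02-21 gives 2021-03-14, which is the last day of the standstill period.
Adding 5 calendar days to 2021-03-14 gives 2021-03-19, which is the date termination becomes effective.

2021-03-19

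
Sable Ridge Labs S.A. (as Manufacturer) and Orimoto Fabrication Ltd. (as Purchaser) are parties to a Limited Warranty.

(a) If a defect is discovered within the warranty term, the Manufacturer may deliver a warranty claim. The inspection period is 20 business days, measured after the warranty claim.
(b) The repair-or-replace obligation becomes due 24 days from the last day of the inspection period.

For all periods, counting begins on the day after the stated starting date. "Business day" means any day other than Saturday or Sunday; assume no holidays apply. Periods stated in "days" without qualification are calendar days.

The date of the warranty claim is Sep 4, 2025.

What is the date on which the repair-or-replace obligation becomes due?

Oct 26, 2025

The last day of the inspection period: counting 20 business days from Thursday, Sep 4, 2025 (Sep 5, Sep 8, Sep 9, Sep 10, …, Sep 30, Oct 1, Oct 2, skipping weekends) reaches Thursday, Oct 2, 2025.
The date on which the repair-or-replace obligation becomes due: Oct 2, 2025 + 24 days = Oct 26, 2025.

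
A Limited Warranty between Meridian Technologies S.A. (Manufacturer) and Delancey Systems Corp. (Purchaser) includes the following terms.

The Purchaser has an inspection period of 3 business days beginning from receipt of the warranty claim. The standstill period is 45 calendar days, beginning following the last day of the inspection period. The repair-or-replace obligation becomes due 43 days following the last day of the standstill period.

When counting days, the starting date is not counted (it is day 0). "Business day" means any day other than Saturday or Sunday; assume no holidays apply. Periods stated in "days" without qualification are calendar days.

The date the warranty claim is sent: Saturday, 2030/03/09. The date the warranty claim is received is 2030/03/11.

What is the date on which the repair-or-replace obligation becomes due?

2030/06/10

The last day of the inspection period: 3 business days after Monday, 2030/03/11, skipping weekends — Mar 12, Mar 13, Mar 14 — lands on Thursday, 2030/03/14.
The last day of the standstill period: 45 calendar days after 2030/03/14 is 2030/04/28.
The date on which the repair-or-replace obligation becomes due: 2030/04/28 + 43 days = 2030/06/10.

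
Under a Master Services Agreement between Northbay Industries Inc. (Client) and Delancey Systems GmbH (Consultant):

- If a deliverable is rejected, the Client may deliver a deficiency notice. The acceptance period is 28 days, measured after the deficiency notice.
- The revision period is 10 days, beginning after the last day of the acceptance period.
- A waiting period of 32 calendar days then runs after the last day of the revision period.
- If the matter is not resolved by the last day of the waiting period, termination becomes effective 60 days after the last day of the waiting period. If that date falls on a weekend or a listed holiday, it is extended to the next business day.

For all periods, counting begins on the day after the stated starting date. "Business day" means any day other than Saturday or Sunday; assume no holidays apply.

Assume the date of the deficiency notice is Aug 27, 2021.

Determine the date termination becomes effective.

Jan 4, 2022

The last day of the acceptance period: Aug 27, 2021 + 28 days = Sep 24, 2021.
The last day of the revision period: 10 calendar days after Sep 24, 2021 is Oct 4, 2021.
The last day of the waiting period: 32 calendar days after Oct 4, 2021 is Nov 5, 2021.
Adding 60 calendar days to Nov 5, 2021 gives Jan 4, 2022, which is the date termination becomes effective. Jan 4, 2022 is a Tuesday, so no roll-forward applies.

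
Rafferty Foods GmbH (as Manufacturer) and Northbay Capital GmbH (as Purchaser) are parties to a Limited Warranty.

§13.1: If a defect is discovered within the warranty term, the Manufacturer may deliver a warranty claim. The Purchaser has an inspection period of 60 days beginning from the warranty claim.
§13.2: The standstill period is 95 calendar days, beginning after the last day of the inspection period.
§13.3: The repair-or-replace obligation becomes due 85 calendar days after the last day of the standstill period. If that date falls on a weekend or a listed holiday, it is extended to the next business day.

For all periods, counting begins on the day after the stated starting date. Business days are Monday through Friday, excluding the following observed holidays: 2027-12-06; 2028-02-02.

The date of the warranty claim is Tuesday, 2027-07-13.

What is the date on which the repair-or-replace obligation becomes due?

2028-03-09

The last day of the inspection period: 60 calendar days after 2027-07-13 is 2027-09-11.
The last day of the standstill period: 2027-09-11 + 95 days = 2027-12-15.
The date on which the repair-or-replace obligation becomes due: 2027-12-15 + 85 days = 2028-03-09. 2028-03-09 is a Thursday and is not a listed holiday, so no roll-forward applies.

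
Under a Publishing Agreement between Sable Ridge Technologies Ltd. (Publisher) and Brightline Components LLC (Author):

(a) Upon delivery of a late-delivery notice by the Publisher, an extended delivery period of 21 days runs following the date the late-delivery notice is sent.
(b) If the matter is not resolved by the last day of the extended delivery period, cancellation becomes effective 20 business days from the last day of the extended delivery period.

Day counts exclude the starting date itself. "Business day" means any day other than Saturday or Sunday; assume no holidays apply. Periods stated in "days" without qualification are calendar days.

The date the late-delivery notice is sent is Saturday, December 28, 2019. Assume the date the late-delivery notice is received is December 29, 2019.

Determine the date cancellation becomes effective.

The last day of the extended delivery period: December 28, 2019 + 21 days = January 18, 2020.
From Saturday, January 18, 2020, 20 business days (Jan 20, Jan 21, Jan 22, Jan 23, …, Feb 12, Feb 13, Feb 14, skipping weekends) brings us to Friday, February 14, 2020, which is the date cancellation becomes effective.

February 14, 2020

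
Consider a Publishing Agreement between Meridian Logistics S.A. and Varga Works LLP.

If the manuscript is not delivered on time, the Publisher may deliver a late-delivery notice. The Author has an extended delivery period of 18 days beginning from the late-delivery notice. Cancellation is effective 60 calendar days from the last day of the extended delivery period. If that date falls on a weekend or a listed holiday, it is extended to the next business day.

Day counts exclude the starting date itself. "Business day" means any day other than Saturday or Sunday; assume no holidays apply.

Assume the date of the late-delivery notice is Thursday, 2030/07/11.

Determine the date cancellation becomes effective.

Adding 18 calendar days to 2030/07/11 gives 2030/07/29, which is the last day of the extended delivery period.
The date cancellation becomes effective: 2030/07/29 + 60 days = 2030/09/27. 2030/09/27 is a Friday, so no roll-forward applies.

2030/09/27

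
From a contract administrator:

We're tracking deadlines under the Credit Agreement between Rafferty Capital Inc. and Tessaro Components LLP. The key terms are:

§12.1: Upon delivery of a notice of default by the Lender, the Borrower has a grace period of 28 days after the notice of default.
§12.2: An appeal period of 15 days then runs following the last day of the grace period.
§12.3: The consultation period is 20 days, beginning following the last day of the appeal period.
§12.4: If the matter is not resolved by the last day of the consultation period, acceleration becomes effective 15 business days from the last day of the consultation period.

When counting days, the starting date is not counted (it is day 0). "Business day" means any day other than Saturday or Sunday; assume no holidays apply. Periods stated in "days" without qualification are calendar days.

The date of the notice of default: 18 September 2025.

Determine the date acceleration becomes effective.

11 December 2025

Adding 28 calendar days to 18 September 2025 gives 16 October 2025, which is the last day of the grace period.
The last day of the appeal period: 15 calendar days after 16 October 2025 is 31 October 2025.
The last day of the consultation period: 31 October 2025 + 20 days = 20 November 2025.
The date acceleration becomes effective: counting 15 business days from Thursday, 20 November 2025 (Nov 21, Nov 24, Nov 25, Nov 26, …, Dec 9, Dec 10, Dec 11, skipping weekends) reaches Thursday, 11 December 2025.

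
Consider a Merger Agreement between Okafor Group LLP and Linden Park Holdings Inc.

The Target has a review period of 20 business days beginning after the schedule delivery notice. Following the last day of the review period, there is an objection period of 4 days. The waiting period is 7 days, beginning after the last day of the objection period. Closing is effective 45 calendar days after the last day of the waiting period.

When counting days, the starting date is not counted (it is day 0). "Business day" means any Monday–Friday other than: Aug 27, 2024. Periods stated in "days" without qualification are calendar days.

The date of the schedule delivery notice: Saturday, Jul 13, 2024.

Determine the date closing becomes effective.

From Saturday, Jul 13, 2024, 20 business days (Jul 15, Jul 16, Jul 17, Jul 18, …, Aug 7, Aug 8, Aug 9, skipping weekends) brings us to Friday, Aug 9, 2024, which is the last day of the review period.
The last day of the objection period: Aug 9, 2024 + 4 days = Aug 13, 2024.
Adding 7 calendar days to Aug 13, 2024 gives Aug 20, 2024, which is the last day of the waiting period.
Adding 45 calendar days to Aug 20, 2024 gives Oct 4, 2024, which is the date closing becomes effective.

Oct 4, 2024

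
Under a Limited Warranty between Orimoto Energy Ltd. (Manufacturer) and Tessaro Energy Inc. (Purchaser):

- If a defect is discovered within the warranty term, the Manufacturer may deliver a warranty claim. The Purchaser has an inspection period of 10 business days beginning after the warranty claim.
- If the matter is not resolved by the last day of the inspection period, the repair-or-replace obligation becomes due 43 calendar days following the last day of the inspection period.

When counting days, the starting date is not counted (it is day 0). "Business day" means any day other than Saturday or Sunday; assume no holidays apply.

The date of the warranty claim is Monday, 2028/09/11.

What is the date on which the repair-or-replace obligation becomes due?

2028/11/07

From Monday, 2028/09/11, 10 business days (Sep 12, Sep 13, Sep 14, Sep 15, Sep 18, Sep 19, Sep 20, Sep 21, Sep 22, Sep 25, skipping weekends) brings us to Monday, 2028/09/25, which is the last day of the inspection period.
Adding 43 calendar days to 2028/09/25 gives 2028/11/07, which is the date on which the repair-or-replace obligation becomes due.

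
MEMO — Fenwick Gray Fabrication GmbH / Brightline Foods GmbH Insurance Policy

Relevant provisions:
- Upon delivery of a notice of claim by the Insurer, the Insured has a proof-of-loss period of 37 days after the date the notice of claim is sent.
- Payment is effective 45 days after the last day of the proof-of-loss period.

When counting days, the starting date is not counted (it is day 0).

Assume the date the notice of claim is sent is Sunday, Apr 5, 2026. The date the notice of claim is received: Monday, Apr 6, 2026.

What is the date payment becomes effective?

Jun 26, 2026

Adding 37 calendar days to Apr 5, 2026 gives May 12, 2026, which is the last day of the proof-of-loss period.
The date payment becomes effective: 45 calendar days after May 12, 2026 is Jun 26, 2026.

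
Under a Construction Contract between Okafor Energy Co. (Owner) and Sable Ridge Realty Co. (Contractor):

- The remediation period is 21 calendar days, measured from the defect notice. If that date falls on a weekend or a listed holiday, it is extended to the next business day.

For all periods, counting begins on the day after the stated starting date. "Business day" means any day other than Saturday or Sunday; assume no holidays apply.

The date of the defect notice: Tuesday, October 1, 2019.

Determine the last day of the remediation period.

Adding 21 calendar days to October 1, 2019 gives October 22, 2019, which is the last day of the remediation period. October 22, 2019 is a Tuesday, so no roll-forward applies.

October 22, 2019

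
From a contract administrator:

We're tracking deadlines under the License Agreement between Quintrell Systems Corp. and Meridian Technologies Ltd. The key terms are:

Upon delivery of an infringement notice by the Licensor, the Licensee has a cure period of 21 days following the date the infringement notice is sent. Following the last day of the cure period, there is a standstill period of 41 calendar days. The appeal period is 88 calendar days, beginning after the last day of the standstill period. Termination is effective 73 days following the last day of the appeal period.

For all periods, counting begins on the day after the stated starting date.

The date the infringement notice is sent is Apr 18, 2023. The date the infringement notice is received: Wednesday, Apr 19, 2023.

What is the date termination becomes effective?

Adding 21 calendar days to Apr 18, 2023 gives May 9, 2023, which is the last day of the cure period.
The last day of the standstill period: 41 calendar days after May 9, 2023 is Jun 19, 2023.
Adding 88 calendar days to Jun 19, 2023 gives Sep 15, 2023, which is the last day of the appeal period.
The date termination becomes effective: Sep 15, 2023 + 73 days = Nov 27, 2023.

Nov 27, 2023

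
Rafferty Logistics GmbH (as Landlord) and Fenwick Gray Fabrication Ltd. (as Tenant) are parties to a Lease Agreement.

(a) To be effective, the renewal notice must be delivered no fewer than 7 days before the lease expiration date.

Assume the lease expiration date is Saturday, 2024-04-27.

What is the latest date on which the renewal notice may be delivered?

2024-04-20

2024-04-27 minus 7 days is 2024-04-20.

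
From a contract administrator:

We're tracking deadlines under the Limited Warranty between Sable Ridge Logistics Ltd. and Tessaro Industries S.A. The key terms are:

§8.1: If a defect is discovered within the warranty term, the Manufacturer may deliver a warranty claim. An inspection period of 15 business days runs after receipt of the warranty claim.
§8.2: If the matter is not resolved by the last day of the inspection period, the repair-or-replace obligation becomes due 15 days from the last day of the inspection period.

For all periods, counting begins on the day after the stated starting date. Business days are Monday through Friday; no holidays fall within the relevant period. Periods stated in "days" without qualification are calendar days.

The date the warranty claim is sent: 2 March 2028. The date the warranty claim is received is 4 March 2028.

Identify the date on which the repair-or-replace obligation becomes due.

8 April 2028

The last day of the inspection period: counting 15 business days from Saturday, 4 March 2028 (Mar 6, Mar 7, Mar 8, Mar 9, …, Mar 22, Mar 23, Mar 24, skipping weekends) reaches Friday, 24 March 2028.
The date on which the repair-or-replace obligation becomes due: 24 March 2028 + 15 days = 8 April 2028.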